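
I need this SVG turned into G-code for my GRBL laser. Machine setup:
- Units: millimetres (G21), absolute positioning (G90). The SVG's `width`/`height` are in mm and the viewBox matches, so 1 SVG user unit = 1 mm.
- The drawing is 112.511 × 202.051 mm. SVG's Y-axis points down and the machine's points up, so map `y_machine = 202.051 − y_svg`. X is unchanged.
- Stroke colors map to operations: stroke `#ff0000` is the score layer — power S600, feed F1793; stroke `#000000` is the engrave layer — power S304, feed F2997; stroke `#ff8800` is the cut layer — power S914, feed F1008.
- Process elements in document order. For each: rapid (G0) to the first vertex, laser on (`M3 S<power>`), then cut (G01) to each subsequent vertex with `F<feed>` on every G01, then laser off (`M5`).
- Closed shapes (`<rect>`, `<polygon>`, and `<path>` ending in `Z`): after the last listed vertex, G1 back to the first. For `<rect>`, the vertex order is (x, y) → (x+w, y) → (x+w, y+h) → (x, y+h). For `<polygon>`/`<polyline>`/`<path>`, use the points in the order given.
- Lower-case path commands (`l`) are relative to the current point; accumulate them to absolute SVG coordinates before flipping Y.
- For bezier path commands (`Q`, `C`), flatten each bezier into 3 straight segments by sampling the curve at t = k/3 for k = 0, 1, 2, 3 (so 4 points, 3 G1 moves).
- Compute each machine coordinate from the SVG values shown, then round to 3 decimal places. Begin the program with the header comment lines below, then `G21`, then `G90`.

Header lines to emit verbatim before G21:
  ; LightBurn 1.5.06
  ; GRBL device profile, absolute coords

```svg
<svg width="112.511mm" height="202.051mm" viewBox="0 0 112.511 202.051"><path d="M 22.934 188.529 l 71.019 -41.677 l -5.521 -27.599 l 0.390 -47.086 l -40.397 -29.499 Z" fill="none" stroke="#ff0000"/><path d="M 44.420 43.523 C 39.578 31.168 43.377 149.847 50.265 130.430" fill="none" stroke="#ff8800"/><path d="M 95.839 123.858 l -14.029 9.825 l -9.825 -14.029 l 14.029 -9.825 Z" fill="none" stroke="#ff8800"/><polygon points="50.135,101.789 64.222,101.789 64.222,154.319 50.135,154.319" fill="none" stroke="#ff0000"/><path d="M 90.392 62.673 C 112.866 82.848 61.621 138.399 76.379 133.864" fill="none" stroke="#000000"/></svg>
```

Since the viewBox matches the mm dimensions, user units are millimetres directly. The only transform is the Y-flip y_m = 202.051 − y_svg.

Shape 1 is a closed polygon drawn with `<path>`. Its stroke #ff0000 means score at S600, F1793. After flipping Y the toolpath is (22.934,13.522) → (93.953,55.199) → (88.432,82.798) → (88.822,129.884) → (48.425,159.383) → (22.934,13.522), returning to the start.

Shape 2 is a cubic bezier drawn with `<path>`. Its stroke #ff8800 means cut at S914, F1008. After flipping Y the toolpath is (44.420,158.528) → (42.253,137.173) → (44.612,88.268) → (50.265,71.621).

Shape 3 is a regular polygon drawn with `<path>`. Its stroke #ff8800 means cut at S914, F1008. After flipping Y the toolpath is (95.839,78.193) → (81.810,68.368) → (71.985,82.397) → (86.014,92.222) → (95.839,78.193), returning to the start.

Shape 4 is a rectangle drawn with `<polygon>`. Its stroke #ff0000 means score at S600, F1793. After flipping Y the toolpath is (50.135,100.262) → (64.222,100.262) → (64.222,47.732) → (50.135,47.732) → (50.135,100.262), returning to the start.

Shape 5 is a cubic bezier drawn with `<path>`. Its stroke #000000 means engrave at S304, F2997. After flipping Y the toolpath is (90.392,139.378) → (93.468,110.947) → (78.447,80.145) → (76.379,68.187).

; LightBurn 1.5.06
; GRBL device profile, absolute coords
G21
G90
G0 X22.934 Y13.522
M3 S600
G01 X93.953 Y55.199 F1793
G01 X88.432 Y82.798 F1793
G01 X88.822 Y129.884 F1793
G01 X48.425 Y159.383 F1793
G01 X22.934 Y13.522 F1793
M5
G0 X44.420 Y158.528
M3 S914
G01 X42.253 Y137.173 F1008
G01 X44.612 Y88.268 F1008
G01 X50.265 Y71.621 F1008
M5
G0 X95.839 Y78.193
M3 S914
G01 X81.810 Y68.368 F1008
G01 X71.985 Y82.397 F1008
G01 X86.014 Y92.222 F1008
G01 X95.839 Y78.193 F1008
M5
G0 X50.135 Y100.262
M3 S600
G01 X64.222 Y100.262 F1793
G01 X64.222 Y47.732 F1793
G01 X50.135 Y47.732 F1793
G01 X50.135 Y100.262 F1793
M5
G0 X90.392 Y139.378
M3 S304
G01 X93.468 Y110.947 F2997
G01 X78.447 Y80.145 F2997
G01 X76.379 Y68.187 F2997
M5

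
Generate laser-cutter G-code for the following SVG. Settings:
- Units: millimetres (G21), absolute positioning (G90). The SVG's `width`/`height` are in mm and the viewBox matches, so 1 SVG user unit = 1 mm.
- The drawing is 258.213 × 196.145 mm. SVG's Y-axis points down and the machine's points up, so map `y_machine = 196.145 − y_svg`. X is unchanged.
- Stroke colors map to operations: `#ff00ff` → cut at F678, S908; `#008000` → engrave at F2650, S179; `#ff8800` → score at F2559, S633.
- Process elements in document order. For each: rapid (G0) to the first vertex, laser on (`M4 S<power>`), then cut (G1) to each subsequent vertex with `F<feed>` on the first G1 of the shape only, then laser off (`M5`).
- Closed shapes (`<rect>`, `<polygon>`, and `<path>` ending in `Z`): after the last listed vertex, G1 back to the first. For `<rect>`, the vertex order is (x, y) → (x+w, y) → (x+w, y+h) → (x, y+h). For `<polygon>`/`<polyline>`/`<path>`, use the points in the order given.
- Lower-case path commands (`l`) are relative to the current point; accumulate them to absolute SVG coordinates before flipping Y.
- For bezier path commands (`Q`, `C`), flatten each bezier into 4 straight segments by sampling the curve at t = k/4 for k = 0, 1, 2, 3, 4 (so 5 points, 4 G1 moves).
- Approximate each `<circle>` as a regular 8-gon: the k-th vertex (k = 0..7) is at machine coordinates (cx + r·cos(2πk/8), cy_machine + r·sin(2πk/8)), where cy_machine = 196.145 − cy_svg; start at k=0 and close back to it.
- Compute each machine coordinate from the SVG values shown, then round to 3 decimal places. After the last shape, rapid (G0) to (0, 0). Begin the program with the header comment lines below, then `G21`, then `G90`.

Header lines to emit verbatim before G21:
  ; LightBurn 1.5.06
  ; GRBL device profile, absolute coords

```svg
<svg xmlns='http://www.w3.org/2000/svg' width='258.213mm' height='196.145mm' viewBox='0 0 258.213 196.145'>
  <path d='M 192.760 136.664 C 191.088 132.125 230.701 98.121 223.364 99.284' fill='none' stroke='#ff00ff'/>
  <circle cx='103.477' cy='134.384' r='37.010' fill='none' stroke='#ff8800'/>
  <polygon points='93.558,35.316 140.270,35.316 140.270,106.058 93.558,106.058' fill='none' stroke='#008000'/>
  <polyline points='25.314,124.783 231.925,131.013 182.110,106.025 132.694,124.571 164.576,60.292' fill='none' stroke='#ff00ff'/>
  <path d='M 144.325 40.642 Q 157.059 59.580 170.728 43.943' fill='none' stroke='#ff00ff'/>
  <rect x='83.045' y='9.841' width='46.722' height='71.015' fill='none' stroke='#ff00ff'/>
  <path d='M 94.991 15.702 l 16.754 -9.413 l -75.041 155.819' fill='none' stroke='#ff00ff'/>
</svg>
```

; LightBurn 1.5.06
; GRBL device profile, absolute coords
G21
G90
G0 X192.760 Y59.481
M4 S908
G1 X197.868 Y67.400 F678
G1 X210.186 Y80.309
G1 X221.442 Y92.149
G1 X223.364 Y96.861
M5
G0 X140.487 Y61.761
M4 S633
G1 X129.647 Y87.931 F2559
G1 X103.477 Y98.771
G1 X77.307 Y87.931
G1 X66.467 Y61.761
G1 X77.307 Y35.591
G1 X103.477 Y24.751
G1 X129.647 Y35.591
G1 X140.487 Y61.761
M5
G0 X93.558 Y160.829
M4 S179
G1 X140.270 Y160.829 F2650
G1 X140.270 Y90.087
G1 X93.558 Y90.087
G1 X93.558 Y160.829
M5
G0 X25.314 Y71.362
M4 S908
G1 X231.925 Y65.132 F678
G1 X182.110 Y90.120
G1 X132.694 Y71.574
G1 X164.576 Y135.853
M5
G0 X144.325 Y155.503
M4 S908
G1 X150.750 Y148.195 F678
G1 X157.293 Y145.209
G1 X163.952 Y146.544
G1 X170.728 Y152.202
M5
G0 X83.045 Y186.304
M4 S908
G1 X129.767 Y186.304 F678
G1 X129.767 Y115.289
G1 X83.045 Y115.289
G1 X83.045 Y186.304
M5
G0 X94.991 Y180.443
M4 S908
G1 X111.745 Y189.856 F678
G1 X36.704 Y34.037
M5
G0 X0.000 Y0.000

Since the viewBox matches the mm dimensions, user units are millimetres directly. The only transform is the Y-flip y_m = 196.145 − y_svg.

Shape 1 is a cubic bezier drawn with `<path>`. Its stroke #ff00ff means cut at S908, F678. After flipping Y the toolpath is (192.760,59.481) → (197.868,67.400) → (210.186,80.309) → (221.442,92.149) → (223.364,96.861).

Shape 2 is a circle drawn with `<circle>`. Its stroke #ff8800 means score at S633, F2559. After flipping Y the toolpath is (140.487,61.761) → (129.647,87.931) → (103.477,98.771) → (77.307,87.931) → (66.467,61.761) → (77.307,35.591) → (103.477,24.751) → (129.647,35.591) → (140.487,61.761), returning to the start.

Shape 3 is a rectangle drawn with `<polygon>`. Its stroke #008000 means engrave at S179, F2650. After flipping Y the toolpath is (93.558,160.829) → (140.270,160.829) → (140.270,90.087) → (93.558,90.087) → (93.558,160.829), returning to the start.

Shape 4 is a open polyline drawn with `<polyline>`. Its stroke #ff00ff means cut at S908, F678. After flipping Y the toolpath is (25.314,71.362) → (231.925,65.132) → (182.110,90.120) → (132.694,71.574) → (164.576,135.853).

Shape 5 is a quadratic bezier drawn with `<path>`. Its stroke #ff00ff means cut at S908, F678. After flipping Y the toolpath is (144.325,155.503) → (150.750,148.195) → (157.293,145.209) → (163.952,146.544) → (170.728,152.202).

Shape 6 is a rectangle drawn with `<rect>`. Its stroke #ff00ff means cut at S908, F678. After flipping Y the toolpath is (83.045,186.304) → (129.767,186.304) → (129.767,115.289) → (83.045,115.289) → (83.045,186.304), returning to the start.

Shape 7 is a open polyline drawn with `<path>`. Its stroke #ff00ff means cut at S908, F678. After flipping Y the toolpath is (94.991,180.443) → (111.745,189.856) → (36.704,34.037).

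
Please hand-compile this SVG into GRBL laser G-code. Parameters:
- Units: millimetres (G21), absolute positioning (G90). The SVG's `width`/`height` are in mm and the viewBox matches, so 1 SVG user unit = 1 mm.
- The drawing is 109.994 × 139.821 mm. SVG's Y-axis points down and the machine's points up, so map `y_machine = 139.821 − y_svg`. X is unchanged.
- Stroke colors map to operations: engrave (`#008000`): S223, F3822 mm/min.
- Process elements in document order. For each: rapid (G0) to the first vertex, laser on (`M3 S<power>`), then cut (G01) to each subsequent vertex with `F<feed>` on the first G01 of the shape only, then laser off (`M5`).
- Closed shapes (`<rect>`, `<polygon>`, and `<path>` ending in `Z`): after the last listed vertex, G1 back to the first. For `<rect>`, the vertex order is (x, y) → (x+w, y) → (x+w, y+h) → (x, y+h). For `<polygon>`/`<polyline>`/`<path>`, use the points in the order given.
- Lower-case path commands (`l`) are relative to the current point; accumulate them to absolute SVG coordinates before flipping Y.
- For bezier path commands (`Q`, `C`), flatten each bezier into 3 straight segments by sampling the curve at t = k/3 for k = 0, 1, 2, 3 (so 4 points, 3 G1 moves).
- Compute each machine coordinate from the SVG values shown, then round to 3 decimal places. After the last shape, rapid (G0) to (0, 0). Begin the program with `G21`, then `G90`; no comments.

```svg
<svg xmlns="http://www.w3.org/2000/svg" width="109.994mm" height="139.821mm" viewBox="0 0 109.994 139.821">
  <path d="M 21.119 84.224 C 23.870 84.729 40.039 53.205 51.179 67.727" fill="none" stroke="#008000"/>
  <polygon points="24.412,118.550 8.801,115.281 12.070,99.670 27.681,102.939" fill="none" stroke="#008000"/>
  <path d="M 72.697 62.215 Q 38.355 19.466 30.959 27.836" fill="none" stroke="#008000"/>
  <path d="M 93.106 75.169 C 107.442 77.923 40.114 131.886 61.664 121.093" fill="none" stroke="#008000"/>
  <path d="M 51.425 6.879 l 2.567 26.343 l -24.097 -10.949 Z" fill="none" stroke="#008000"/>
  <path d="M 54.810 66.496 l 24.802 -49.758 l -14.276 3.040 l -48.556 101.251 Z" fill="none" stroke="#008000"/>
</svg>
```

G21
G90
G0 X21.119 Y55.597
M3 S223
G01 X27.659 Y62.877 F3822
G01 X39.046 Y74.159
G01 X51.179 Y72.094
M5
G0 X24.412 Y21.271
M3 S223
G01 X8.801 Y24.540 F3822
G01 X12.070 Y40.151
G01 X27.681 Y36.882
G01 X24.412 Y21.271
M5
G0 X72.697 Y77.606
M3 S223
G01 X52.796 Y100.425 F3822
G01 X38.884 Y111.885
G01 X30.959 Y111.985
M5
G0 X93.106 Y64.652
M3 S223
G01 X86.537 Y49.123 F3822
G01 X63.424 Y25.225
G01 X61.664 Y18.728
M5
G0 X51.425 Y132.942
M3 S223
G01 X53.992 Y106.599 F3822
G01 X29.895 Y117.548
G01 X51.425 Y132.942
M5
G0 X54.810 Y73.325
M3 S223
G01 X79.612 Y123.083 F3822
G01 X65.336 Y120.043
G01 X16.780 Y18.792
G01 X54.810 Y73.325
M5
G0 X0.000 Y0.000

1 u = 1 mm; y_m = 139.821 − y.

[1] `<path>` cubic bezier, #008000→engrave S223 F3822: (21.119,55.597) → (27.659,62.877) → (39.046,74.159) → (51.179,72.094)

[2] `<polygon>` regular polygon, #008000→engrave S223 F3822: (24.412,21.271) → (8.801,24.540) → (12.070,40.151) → (27.681,36.882) → (24.412,21.271) (closed)

[3] `<path>` quadratic bezier, #008000→engrave S223 F3822: (72.697,77.606) → (52.796,100.425) → (38.884,111.885) → (30.959,111.985)

[4] `<path>` cubic bezier, #008000→engrave S223 F3822: (93.106,64.652) → (86.537,49.123) → (63.424,25.225) → (61.664,18.728)

[5] `<path>` regular polygon, #008000→engrave S223 F3822: (51.425,132.942) → (53.992,106.599) → (29.895,117.548) → (51.425,132.942) (closed)

[6] `<path>` closed polygon, #008000→engrave S223 F3822: (54.810,73.325) → (79.612,123.083) → (65.336,120.043) → (16.780,18.792) → (54.810,73.325) (closed)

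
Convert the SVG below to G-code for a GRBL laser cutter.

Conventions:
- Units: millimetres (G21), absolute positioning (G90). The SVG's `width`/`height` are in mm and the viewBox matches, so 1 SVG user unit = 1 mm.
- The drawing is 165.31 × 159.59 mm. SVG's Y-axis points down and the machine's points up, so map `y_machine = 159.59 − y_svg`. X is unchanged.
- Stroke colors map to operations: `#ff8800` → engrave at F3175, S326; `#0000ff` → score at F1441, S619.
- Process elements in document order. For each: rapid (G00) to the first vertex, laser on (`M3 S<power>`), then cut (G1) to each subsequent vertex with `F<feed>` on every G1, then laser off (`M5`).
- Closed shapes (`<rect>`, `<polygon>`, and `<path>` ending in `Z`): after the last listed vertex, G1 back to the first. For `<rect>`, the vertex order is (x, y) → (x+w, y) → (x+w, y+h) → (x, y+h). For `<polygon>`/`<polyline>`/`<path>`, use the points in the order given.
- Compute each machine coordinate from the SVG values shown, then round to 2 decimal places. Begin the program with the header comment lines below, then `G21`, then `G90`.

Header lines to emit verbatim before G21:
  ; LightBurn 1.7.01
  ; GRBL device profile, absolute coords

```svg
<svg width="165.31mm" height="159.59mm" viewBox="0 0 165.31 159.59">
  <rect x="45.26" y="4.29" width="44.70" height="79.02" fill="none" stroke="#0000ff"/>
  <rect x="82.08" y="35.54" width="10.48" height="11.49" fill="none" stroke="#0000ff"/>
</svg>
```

viewBox `0 0 165.31 159.59` with mm width/height → 1 unit = 1 mm. Flip: y_m = 159.59 − y_svg.

**Shape 1** — `<rect>` rectangle, stroke `#0000ff` → score (S619, F1441). Machine vertices: (45.26,155.30) → (89.96,155.30) → (89.96,76.28) → (45.26,76.28) → (45.26,155.30). Closed: final G1 returns to the first vertex.

**Shape 2** — `<rect>` rectangle, stroke `#0000ff` → score (S619, F1441). Machine vertices: (82.08,124.05) → (92.56,124.05) → (92.56,112.56) → (82.08,112.56) → (82.08,124.05). Closed: final G1 returns to the first vertex.

; LightBurn 1.7.01
; GRBL device profile, absolute coords
G21
G90
G00 X45.26 Y155.30
M3 S619
G1 X89.96 Y155.30 F1441
G1 X89.96 Y76.28 F1441
G1 X45.26 Y76.28 F1441
G1 X45.26 Y155.30 F1441
M5
G00 X82.08 Y124.05
M3 S619
G1 X92.56 Y124.05 F1441
G1 X92.56 Y112.56 F1441
G1 X82.08 Y112.56 F1441
G1 X82.08 Y124.05 F1441
M5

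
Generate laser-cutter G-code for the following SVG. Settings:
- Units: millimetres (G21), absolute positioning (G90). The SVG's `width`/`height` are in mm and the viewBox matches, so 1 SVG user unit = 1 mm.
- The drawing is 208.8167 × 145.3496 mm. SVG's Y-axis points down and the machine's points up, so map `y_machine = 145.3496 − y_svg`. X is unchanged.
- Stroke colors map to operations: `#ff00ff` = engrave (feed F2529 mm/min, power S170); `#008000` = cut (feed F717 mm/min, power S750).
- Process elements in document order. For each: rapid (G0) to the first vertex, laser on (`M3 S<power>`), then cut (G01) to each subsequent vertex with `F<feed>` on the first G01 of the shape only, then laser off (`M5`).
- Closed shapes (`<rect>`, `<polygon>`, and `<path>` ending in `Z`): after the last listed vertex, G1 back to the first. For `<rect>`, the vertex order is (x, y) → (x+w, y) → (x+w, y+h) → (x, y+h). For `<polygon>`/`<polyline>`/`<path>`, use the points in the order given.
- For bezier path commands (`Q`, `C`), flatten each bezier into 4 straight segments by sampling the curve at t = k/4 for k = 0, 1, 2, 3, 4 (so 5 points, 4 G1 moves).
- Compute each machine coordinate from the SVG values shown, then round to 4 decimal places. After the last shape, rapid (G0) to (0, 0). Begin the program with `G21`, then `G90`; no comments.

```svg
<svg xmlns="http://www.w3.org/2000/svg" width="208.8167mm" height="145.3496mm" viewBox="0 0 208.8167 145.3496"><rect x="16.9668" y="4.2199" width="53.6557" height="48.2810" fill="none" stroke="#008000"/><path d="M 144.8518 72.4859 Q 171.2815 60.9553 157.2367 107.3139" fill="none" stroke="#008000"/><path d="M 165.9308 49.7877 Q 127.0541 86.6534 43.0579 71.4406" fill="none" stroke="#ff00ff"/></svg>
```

G21
G90
G0 X16.9668 Y141.1297
M3 S750
G01 X70.6225 Y141.1297 F717
G01 X70.6225 Y92.8487
G01 X16.9668 Y92.8487
G01 X16.9668 Y141.1297
M5
G0 X144.8518 Y72.8637
M3 S750
G01 X155.5370 Y75.0109 F717
G01 X161.1629 Y69.9220
G01 X161.7294 Y57.5969
G01 X157.2367 Y38.0357
M5
G0 X165.9308 Y95.5619
M3 S170
G01 X143.6725 Y80.3840 F2529
G01 X115.7742 Y71.7158
G01 X82.2360 Y69.5575
G01 X43.0579 Y73.9090
M5
G0 X0.0000 Y0.0000

Since the viewBox matches the mm dimensions, user units are millimetres directly. The only transform is the Y-flip y_m = 145.3496 − y_svg.

Shape 1 is a rectangle drawn with `<rect>`. Its stroke #008000 means cut at S750, F717. After flipping Y the toolpath is (16.9668,141.1297) → (70.6225,141.1297) → (70.6225,92.8487) → (16.9668,92.8487) → (16.9668,141.1297), returning to the start.

Shape 2 is a quadratic bezier drawn with `<path>`. Its stroke #008000 means cut at S750, F717. After flipping Y the toolpath is (144.8518,72.8637) → (155.5370,75.0109) → (161.1629,69.9220) → (161.7294,57.5969) → (157.2367,38.0357).

Shape 3 is a quadratic bezier drawn with `<path>`. Its stroke #ff00ff means engrave at S170, F2529. After flipping Y the toolpath is (165.9308,95.5619) → (143.6725,80.3840) → (115.7742,71.7158) → (82.2360,69.5575) → (43.0579,73.9090).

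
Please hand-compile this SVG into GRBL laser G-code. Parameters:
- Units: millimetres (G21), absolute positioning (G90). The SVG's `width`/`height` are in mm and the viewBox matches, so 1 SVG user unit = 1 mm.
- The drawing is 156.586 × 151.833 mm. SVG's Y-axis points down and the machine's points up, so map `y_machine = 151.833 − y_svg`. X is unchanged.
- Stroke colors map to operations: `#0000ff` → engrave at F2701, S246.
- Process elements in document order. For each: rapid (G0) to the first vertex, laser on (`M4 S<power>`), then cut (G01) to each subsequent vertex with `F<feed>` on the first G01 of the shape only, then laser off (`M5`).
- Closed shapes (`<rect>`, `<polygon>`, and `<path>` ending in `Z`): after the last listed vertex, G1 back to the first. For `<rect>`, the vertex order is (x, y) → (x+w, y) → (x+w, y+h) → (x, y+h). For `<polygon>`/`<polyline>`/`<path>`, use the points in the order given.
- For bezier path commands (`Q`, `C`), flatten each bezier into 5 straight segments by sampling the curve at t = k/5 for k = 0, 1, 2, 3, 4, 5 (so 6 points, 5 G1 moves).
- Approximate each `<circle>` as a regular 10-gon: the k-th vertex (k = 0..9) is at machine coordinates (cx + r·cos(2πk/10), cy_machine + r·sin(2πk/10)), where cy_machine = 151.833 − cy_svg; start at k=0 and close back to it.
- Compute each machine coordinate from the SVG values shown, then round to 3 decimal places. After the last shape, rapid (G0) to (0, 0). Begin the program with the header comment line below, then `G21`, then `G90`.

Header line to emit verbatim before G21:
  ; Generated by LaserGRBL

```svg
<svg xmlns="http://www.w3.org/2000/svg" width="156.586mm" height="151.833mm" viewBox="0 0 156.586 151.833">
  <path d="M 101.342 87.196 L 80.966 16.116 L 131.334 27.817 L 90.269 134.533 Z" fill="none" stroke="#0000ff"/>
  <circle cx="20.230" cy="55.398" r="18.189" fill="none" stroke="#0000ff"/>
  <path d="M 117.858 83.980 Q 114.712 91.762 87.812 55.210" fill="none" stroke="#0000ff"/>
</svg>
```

; Generated by LaserGRBL
G21
G90
G0 X101.342 Y64.637
M4 S246
G01 X80.966 Y135.717 F2701
G01 X131.334 Y124.016
G01 X90.269 Y17.300
G01 X101.342 Y64.637
M5
G0 X38.419 Y96.435
M4 S246
G01 X34.945 Y107.126 F2701
G01 X25.851 Y113.734
G01 X14.609 Y113.734
G01 X5.515 Y107.126
G01 X2.041 Y96.435
G01 X5.515 Y85.744
G01 X14.609 Y79.136
G01 X25.851 Y79.136
G01 X34.945 Y85.744
G01 X38.419 Y96.435
M5
G0 X117.858 Y67.853
M4 S246
G01 X115.649 Y66.514 F2701
G01 X111.541 Y68.721
G01 X105.531 Y74.475
G01 X97.622 Y83.776
G01 X87.812 Y96.623
M5
G0 X0.000 Y0.000

1 u = 1 mm; y_m = 151.833 − y.

[1] `<path>` closed polygon, #0000ff→engrave S246 F2701: (101.342,64.637) → (80.966,135.717) → (131.334,124.016) → (90.269,17.300) → (101.342,64.637) (closed)

[2] `<circle>` circle, #0000ff→engrave S246 F2701: (38.419,96.435) → (34.945,107.126) → (25.851,113.734) → (14.609,113.734) → (5.515,107.126) → (2.041,96.435) → (5.515,85.744) → (14.609,79.136) → (25.851,79.136) → (34.945,85.744) → (38.419,96.435) (closed)

[3] `<path>` quadratic bezier, #0000ff→engrave S246 F2701: (117.858,67.853) → (115.649,66.514) → (111.541,68.721) → (105.531,74.475) → (97.622,83.776) → (87.812,96.623)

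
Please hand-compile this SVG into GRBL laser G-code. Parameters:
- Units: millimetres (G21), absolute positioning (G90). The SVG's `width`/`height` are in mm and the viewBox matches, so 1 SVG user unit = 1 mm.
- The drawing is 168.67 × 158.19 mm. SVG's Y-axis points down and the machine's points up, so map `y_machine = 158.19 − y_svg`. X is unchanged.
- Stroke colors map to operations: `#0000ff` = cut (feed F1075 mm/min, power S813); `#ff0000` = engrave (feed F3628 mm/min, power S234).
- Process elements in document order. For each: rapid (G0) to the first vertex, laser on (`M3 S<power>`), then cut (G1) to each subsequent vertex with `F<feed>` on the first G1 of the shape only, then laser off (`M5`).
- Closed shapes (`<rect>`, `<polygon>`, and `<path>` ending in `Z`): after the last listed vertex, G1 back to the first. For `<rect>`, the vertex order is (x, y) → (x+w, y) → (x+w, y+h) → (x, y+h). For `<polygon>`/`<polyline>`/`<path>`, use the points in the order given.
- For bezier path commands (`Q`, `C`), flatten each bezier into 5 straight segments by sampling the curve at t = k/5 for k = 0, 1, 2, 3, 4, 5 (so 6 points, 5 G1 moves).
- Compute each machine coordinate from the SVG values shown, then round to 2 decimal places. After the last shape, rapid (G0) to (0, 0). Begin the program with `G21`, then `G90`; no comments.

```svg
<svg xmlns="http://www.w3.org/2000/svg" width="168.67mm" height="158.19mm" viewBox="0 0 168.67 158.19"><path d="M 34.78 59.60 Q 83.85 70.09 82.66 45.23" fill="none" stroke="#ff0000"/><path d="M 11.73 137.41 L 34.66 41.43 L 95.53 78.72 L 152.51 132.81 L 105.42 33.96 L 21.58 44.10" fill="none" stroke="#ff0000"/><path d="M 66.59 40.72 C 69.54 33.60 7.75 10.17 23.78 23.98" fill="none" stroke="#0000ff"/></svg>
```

viewBox `0 0 168.67 158.19` with mm width/height → 1 unit = 1 mm. Flip: y_m = 158.19 − y_svg.

**Shape 1** — `<path>` quadratic bezier, stroke `#ff0000` → engrave (S234, F3628). Control points (SVG): P0=(34.78,59.60), P1=(83.85,70.09), P2=(82.66,45.23); sampled at t=k/5. Machine vertices: (34.78,98.59) → (52.40,95.81) → (65.99,95.85) → (75.57,98.73) → (81.13,104.43) → (82.66,112.96). Open path.

**Shape 2** — `<path>` open polyline, stroke `#ff0000` → engrave (S234, F3628). Machine vertices: (11.73,20.78) → (34.66,116.76) → (95.53,79.47) → (152.51,25.38) → (105.42,124.23) → (21.58,114.09). Open path.

**Shape 3** — `<path>` cubic bezier, stroke `#0000ff` → cut (S813, F1075). Control points (SVG): P0=(66.59,40.72), P1=(69.54,33.60), P2=(7.75,10.17), P3=(23.78,23.98); sampled at t=k/5. Machine vertices: (66.59,117.47) → (61.73,123.27) → (48.18,130.42) → (32.77,136.33) → (22.36,138.46) → (23.78,134.21). Open path.

G21
G90
G0 X34.78 Y98.59
M3 S234
G1 X52.40 Y95.81 F3628
G1 X65.99 Y95.85
G1 X75.57 Y98.73
G1 X81.13 Y104.43
G1 X82.66 Y112.96
M5
G0 X11.73 Y20.78
M3 S234
G1 X34.66 Y116.76 F3628
G1 X95.53 Y79.47
G1 X152.51 Y25.38
G1 X105.42 Y124.23
G1 X21.58 Y114.09
M5
G0 X66.59 Y117.47
M3 S813
G1 X61.73 Y123.27 F1075
G1 X48.18 Y130.42
G1 X32.77 Y136.33
G1 X22.36 Y138.46
G1 X23.78 Y134.21
M5
G0 X0.00 Y0.00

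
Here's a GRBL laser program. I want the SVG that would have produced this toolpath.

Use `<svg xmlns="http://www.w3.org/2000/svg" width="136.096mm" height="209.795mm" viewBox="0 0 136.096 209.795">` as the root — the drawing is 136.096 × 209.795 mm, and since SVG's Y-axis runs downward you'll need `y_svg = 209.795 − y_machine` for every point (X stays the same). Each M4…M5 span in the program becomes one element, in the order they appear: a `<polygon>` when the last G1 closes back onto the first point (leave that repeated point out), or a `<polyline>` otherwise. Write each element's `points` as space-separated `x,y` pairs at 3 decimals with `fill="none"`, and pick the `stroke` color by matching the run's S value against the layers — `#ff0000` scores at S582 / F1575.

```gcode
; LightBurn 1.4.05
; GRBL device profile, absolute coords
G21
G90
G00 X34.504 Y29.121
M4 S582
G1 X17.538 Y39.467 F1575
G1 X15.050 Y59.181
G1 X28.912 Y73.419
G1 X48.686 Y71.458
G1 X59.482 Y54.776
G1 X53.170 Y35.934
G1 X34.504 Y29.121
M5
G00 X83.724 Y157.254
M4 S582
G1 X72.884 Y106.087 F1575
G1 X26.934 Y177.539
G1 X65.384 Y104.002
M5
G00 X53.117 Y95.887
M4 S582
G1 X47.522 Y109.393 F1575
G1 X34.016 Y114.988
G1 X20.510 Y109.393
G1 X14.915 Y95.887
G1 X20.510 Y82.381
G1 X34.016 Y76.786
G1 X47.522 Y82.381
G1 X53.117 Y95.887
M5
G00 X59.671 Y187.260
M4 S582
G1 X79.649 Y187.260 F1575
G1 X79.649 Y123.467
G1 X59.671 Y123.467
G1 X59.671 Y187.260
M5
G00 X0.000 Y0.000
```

Machine Y-up, SVG Y-down with viewBox height 209.795, so y_svg = 209.795 − y_machine; X carries over. Every run uses S582, so all elements get stroke `#ff0000` (score).

Run 1: The run returns to its start, so emit a `<polygon>` with points (Y-flipped): 34.504,180.674 17.538,170.328 15.050,150.614 28.912,136.376 48.686,138.337 59.482,155.019 53.170,173.861.

Run 2: The run is open, so emit a `<polyline>` with points (Y-flipped): 83.724,52.541 72.884,103.708 26.934,32.256 65.384,105.793.

Run 3: The run returns to its start, so emit a `<polygon>` with points (Y-flipped): 53.117,113.908 47.522,100.402 34.016,94.807 20.510,100.402 14.915,113.908 20.510,127.414 34.016,133.009 47.522,127.414.

Run 4: The run returns to its start, so emit a `<polygon>` with points (Y-flipped): 59.671,22.535 79.649,22.535 79.649,86.328 59.671,86.328.

<svg xmlns="http://www.w3.org/2000/svg" width="136.096mm" height="209.795mm" viewBox="0 0 136.096 209.795">
  <polygon points="34.504,180.674 17.538,170.328 15.050,150.614 28.912,136.376 48.686,138.337 59.482,155.019 53.170,173.861" fill="none" stroke="#ff0000"/>
  <polyline points="83.724,52.541 72.884,103.708 26.934,32.256 65.384,105.793" fill="none" stroke="#ff0000"/>
  <polygon points="53.117,113.908 47.522,100.402 34.016,94.807 20.510,100.402 14.915,113.908 20.510,127.414 34.016,133.009 47.522,127.414" fill="none" stroke="#ff0000"/>
  <polygon points="59.671,22.535 79.649,22.535 79.649,86.328 59.671,86.328" fill="none" stroke="#ff0000"/>
</svg>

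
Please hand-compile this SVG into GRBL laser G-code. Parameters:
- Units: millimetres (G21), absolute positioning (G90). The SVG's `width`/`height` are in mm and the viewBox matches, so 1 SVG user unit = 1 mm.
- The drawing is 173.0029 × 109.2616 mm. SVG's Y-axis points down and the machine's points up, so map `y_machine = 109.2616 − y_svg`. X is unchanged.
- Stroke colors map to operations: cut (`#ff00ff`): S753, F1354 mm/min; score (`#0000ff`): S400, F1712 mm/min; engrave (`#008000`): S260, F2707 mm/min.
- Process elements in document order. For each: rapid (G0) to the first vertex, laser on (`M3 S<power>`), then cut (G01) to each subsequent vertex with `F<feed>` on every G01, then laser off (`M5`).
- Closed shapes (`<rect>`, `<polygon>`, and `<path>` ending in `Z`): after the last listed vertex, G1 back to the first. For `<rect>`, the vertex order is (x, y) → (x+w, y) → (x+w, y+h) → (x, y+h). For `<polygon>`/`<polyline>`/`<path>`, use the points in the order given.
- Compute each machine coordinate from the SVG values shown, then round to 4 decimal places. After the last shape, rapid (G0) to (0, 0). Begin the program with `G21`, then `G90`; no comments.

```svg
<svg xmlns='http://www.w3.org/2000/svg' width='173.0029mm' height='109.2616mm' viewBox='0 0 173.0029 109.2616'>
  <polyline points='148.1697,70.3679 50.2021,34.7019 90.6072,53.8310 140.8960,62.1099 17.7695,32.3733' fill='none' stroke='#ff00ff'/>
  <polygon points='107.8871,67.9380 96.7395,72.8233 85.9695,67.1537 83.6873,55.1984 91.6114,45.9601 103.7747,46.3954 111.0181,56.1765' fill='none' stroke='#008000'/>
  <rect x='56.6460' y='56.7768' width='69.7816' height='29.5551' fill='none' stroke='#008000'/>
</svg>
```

1 u = 1 mm; y_m = 109.2616 − y.

[1] `<polyline>` open polyline, #ff00ff→cut S753 F1354: (148.1697,38.8937) → (50.2021,74.5597) → (90.6072,55.4306) → (140.8960,47.1517) → (17.7695,76.8883)

[2] `<polygon>` regular polygon, #008000→engrave S260 F2707: (107.8871,41.3236) → (96.7395,36.4383) → (85.9695,42.1079) → (83.6873,54.0632) → (91.6114,63.3015) → (103.7747,62.8662) → (111.0181,53.0851) → (107.8871,41.3236) (closed)

[3] `<rect>` rectangle, #008000→engrave S260 F2707: (56.6460,52.4848) → (126.4276,52.4848) → (126.4276,22.9297) → (56.6460,22.9297) → (56.6460,52.4848) (closed)

G21
G90
G0 X148.1697 Y38.8937
M3 S753
G01 X50.2021 Y74.5597 F1354
G01 X90.6072 Y55.4306 F1354
G01 X140.8960 Y47.1517 F1354
G01 X17.7695 Y76.8883 F1354
M5
G0 X107.8871 Y41.3236
M3 S260
G01 X96.7395 Y36.4383 F2707
G01 X85.9695 Y42.1079 F2707
G01 X83.6873 Y54.0632 F2707
G01 X91.6114 Y63.3015 F2707
G01 X103.7747 Y62.8662 F2707
G01 X111.0181 Y53.0851 F2707
G01 X107.8871 Y41.3236 F2707
M5
G0 X56.6460 Y52.4848
M3 S260
G01 X126.4276 Y52.4848 F2707
G01 X126.4276 Y22.9297 F2707
G01 X56.6460 Y22.9297 F2707
G01 X56.6460 Y52.4848 F2707
M5
G0 X0.0000 Y0.0000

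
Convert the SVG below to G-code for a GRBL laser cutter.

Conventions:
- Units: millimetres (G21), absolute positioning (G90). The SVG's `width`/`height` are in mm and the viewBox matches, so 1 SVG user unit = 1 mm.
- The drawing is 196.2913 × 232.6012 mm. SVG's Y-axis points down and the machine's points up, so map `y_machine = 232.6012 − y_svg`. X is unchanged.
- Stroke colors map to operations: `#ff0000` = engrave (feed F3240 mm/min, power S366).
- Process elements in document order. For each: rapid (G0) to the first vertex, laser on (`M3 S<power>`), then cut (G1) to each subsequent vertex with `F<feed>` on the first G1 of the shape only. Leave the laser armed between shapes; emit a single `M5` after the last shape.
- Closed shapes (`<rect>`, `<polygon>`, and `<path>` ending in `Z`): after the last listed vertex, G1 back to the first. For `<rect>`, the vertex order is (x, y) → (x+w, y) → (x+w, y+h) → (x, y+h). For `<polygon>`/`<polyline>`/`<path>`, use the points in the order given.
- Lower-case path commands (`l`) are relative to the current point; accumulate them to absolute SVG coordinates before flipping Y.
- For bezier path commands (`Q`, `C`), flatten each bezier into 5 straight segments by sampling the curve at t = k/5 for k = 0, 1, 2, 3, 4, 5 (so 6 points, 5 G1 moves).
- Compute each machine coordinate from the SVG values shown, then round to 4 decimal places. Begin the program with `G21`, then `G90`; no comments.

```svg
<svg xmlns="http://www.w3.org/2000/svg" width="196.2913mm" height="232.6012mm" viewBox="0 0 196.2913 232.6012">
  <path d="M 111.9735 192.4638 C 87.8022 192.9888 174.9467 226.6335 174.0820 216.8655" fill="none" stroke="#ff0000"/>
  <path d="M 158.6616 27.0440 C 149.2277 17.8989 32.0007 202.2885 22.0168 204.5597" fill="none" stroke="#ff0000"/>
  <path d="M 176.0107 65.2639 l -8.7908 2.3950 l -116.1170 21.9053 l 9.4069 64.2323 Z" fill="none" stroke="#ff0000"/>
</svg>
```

Since the viewBox matches the mm dimensions, user units are millimetres directly. The only transform is the Y-flip y_m = 232.6012 − y_svg.

Shape 1 is a cubic bezier drawn with `<path>`. Its stroke #ff0000 means engrave at S366, F3240. After flipping Y the toolpath is (111.9735,40.1374) → (109.2340,36.4603) → (123.6427,28.5080) → (145.6320,19.9541) → (165.6343,14.4722) → (174.0820,15.7357).

Shape 2 is a cubic bezier drawn with `<path>`. Its stroke #ff0000 means engrave at S366, F3240. After flipping Y the toolpath is (158.6616,205.5572) → (141.7864,190.8253) → (109.3625,147.6765) → (71.7119,94.1420) → (39.1560,48.2532) → (22.0168,28.0415).

Shape 3 is a closed polygon drawn with `<path>`. Its stroke #ff0000 means engrave at S366, F3240. After flipping Y the toolpath is (176.0107,167.3373) → (167.2199,164.9423) → (51.1029,143.0370) → (60.5098,78.8047) → (176.0107,167.3373), returning to the start.

G21
G90
G0 X111.9735 Y40.1374
M3 S366
G1 X109.2340 Y36.4603 F3240
G1 X123.6427 Y28.5080
G1 X145.6320 Y19.9541
G1 X165.6343 Y14.4722
G1 X174.0820 Y15.7357
G0 X158.6616 Y205.5572
M3 S366
G1 X141.7864 Y190.8253 F3240
G1 X109.3625 Y147.6765
G1 X71.7119 Y94.1420
G1 X39.1560 Y48.2532
G1 X22.0168 Y28.0415
G0 X176.0107 Y167.3373
M3 S366
G1 X167.2199 Y164.9423 F3240
G1 X51.1029 Y143.0370
G1 X60.5098 Y78.8047
G1 X176.0107 Y167.3373
M5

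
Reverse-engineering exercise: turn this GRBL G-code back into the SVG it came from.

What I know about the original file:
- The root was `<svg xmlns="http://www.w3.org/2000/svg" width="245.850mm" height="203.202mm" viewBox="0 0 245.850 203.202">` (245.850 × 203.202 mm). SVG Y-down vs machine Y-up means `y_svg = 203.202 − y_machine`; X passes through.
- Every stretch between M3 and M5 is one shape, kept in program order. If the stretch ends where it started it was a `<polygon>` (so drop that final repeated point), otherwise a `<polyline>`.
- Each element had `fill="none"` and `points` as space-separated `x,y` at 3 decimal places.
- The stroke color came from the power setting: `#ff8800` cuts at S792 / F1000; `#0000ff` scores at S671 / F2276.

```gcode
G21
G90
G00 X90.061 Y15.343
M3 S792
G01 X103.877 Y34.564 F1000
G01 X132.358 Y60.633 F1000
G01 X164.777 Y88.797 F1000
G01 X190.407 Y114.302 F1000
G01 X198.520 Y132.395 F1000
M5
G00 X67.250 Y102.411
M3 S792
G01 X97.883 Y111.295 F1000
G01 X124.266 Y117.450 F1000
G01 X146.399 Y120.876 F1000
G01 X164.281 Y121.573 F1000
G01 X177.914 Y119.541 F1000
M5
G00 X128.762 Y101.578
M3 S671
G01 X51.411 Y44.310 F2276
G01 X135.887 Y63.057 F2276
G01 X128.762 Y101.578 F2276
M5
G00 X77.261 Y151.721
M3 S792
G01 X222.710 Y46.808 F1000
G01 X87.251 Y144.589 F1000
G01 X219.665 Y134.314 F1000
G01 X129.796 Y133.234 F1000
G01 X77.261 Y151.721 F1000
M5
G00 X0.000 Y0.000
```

<svg xmlns="http://www.w3.org/2000/svg" width="245.850mm" height="203.202mm" viewBox="0 0 245.850 203.202">
  <polyline points="90.061,187.859 103.877,168.638 132.358,142.569 164.777,114.405 190.407,88.900 198.520,70.807" fill="none" stroke="#ff8800"/>
  <polyline points="67.250,100.791 97.883,91.907 124.266,85.752 146.399,82.326 164.281,81.629 177.914,83.661" fill="none" stroke="#ff8800"/>
  <polygon points="128.762,101.624 51.411,158.892 135.887,140.145" fill="none" stroke="#0000ff"/>
  <polygon points="77.261,51.481 222.710,156.394 87.251,58.613 219.665,68.888 129.796,69.968" fill="none" stroke="#ff8800"/>
</svg>

Machine Y-up, SVG Y-down with viewBox height 203.202, so y_svg = 203.202 − y_machine; X carries over.

Run 1: power S792 maps to stroke `#ff8800` (cut). The run is open, so emit a `<polyline>` with points (Y-flipped): 90.061,187.859 103.877,168.638 132.358,142.569 164.777,114.405 190.407,88.900 198.520,70.807.

Run 2: power S792 maps to stroke `#ff8800` (cut). The run is open, so emit a `<polyline>` with points (Y-flipped): 67.250,100.791 97.883,91.907 124.266,85.752 146.399,82.326 164.281,81.629 177.914,83.661.

Run 3: the run's S671 means `#0000ff` (score). The run returns to its start, so emit a `<polygon>` with points (Y-flipped): 128.762,101.624 51.411,158.892 135.887,140.145.

Run 4: power S792 maps to stroke `#ff8800` (cut). The run returns to its start, so emit a `<polygon>` with points (Y-flipped): 77.261,51.481 222.710,156.394 87.251,58.613 219.665,68.888 129.796,69.968.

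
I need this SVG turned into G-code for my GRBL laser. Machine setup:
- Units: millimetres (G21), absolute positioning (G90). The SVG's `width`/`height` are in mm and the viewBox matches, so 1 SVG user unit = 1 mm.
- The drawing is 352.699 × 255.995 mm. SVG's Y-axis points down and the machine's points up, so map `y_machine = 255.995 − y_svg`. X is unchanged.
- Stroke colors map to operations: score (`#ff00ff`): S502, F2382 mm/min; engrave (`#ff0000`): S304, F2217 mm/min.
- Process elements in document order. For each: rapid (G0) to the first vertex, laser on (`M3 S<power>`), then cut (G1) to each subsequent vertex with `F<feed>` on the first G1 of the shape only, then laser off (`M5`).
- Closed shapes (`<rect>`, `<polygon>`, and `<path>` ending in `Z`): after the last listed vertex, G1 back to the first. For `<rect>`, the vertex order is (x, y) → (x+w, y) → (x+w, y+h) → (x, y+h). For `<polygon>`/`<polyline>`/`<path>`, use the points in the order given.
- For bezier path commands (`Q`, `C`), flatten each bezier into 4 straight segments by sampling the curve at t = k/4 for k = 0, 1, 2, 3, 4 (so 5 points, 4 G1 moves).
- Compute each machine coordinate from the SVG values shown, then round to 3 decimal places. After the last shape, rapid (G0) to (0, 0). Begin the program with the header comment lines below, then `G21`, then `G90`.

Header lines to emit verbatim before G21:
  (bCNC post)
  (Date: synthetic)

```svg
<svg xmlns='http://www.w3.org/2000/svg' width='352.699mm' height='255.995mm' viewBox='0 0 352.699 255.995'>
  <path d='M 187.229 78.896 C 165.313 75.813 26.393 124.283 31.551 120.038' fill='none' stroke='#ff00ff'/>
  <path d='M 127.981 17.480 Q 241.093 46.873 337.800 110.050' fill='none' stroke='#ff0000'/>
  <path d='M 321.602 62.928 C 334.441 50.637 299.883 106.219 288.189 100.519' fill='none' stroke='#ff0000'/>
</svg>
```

1 u = 1 mm; y_m = 255.995 − y.

[1] `<path>` cubic bezier, #ff00ff→score S502 F2382: (187.229,177.099) → (152.933,171.374) → (99.237,156.092) → (50.618,141.028) → (31.551,135.957)

[2] `<path>` quadratic bezier, #ff0000→engrave S304 F2217: (127.981,238.515) → (183.512,221.707) → (236.992,200.676) → (288.421,175.422) → (337.800,145.945)

[3] `<path>` cubic bezier, #ff0000→engrave S304 F2217: (321.602,193.067) → (323.442,191.577) → (314.095,176.743) → (300.149,160.673) → (288.189,155.476)

(bCNC post)
(Date: synthetic)
G21
G90
G0 X187.229 Y177.099
M3 S502
G1 X152.933 Y171.374 F2382
G1 X99.237 Y156.092
G1 X50.618 Y141.028
G1 X31.551 Y135.957
M5
G0 X127.981 Y238.515
M3 S304
G1 X183.512 Y221.707 F2217
G1 X236.992 Y200.676
G1 X288.421 Y175.422
G1 X337.800 Y145.945
M5
G0 X321.602 Y193.067
M3 S304
G1 X323.442 Y191.577 F2217
G1 X314.095 Y176.743
G1 X300.149 Y160.673
G1 X288.189 Y155.476
M5
G0 X0.000 Y0.000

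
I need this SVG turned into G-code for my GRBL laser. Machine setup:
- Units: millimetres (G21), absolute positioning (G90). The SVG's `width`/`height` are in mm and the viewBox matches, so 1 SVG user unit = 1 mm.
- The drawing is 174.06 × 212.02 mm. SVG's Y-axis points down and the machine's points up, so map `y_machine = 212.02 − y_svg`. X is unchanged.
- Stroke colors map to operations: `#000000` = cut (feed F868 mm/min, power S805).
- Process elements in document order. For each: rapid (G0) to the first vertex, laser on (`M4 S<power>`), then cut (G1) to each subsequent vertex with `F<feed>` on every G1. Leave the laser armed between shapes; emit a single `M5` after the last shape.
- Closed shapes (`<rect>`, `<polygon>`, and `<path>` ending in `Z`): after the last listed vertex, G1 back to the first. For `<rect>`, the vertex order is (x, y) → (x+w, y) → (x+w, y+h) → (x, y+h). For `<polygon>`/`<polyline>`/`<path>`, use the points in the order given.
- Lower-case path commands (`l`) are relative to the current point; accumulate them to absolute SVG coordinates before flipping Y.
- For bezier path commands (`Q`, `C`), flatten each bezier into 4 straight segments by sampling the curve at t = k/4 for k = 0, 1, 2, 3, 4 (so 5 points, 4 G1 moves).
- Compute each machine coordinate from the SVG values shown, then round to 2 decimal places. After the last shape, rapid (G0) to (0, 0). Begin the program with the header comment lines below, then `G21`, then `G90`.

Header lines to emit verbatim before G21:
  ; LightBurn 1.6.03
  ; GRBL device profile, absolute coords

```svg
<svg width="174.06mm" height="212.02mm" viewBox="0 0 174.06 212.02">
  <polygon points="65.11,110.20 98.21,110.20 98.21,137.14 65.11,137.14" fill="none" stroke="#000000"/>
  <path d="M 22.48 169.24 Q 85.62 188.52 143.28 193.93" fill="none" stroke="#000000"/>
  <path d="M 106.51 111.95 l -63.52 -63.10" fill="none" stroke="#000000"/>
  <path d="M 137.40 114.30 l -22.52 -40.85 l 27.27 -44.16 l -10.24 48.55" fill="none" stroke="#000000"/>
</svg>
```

1 u = 1 mm; y_m = 212.02 − y.

[1] `<polygon>` rectangle, #000000→cut S805 F868: (65.11,101.82) → (98.21,101.82) → (98.21,74.88) → (65.11,74.88) → (65.11,101.82) (closed)

[2] `<path>` quadratic bezier, #000000→cut S805 F868: (22.48,42.78) → (53.71,34.01) → (84.25,26.97) → (114.11,21.66) → (143.28,18.09)

[3] `<path>` line segment, #000000→cut S805 F868: (106.51,100.07) → (42.99,163.17)

[4] `<path>` open polyline, #000000→cut S805 F868: (137.40,97.72) → (114.88,138.57) → (142.15,182.73) → (131.91,134.18)

; LightBurn 1.6.03
; GRBL device profile, absolute coords
G21
G90
G0 X65.11 Y101.82
M4 S805
G1 X98.21 Y101.82 F868
G1 X98.21 Y74.88 F868
G1 X65.11 Y74.88 F868
G1 X65.11 Y101.82 F868
G0 X22.48 Y42.78
M4 S805
G1 X53.71 Y34.01 F868
G1 X84.25 Y26.97 F868
G1 X114.11 Y21.66 F868
G1 X143.28 Y18.09 F868
G0 X106.51 Y100.07
M4 S805
G1 X42.99 Y163.17 F868
G0 X137.40 Y97.72
M4 S805
G1 X114.88 Y138.57 F868
G1 X142.15 Y182.73 F868
G1 X131.91 Y134.18 F868
M5
G0 X0.00 Y0.00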